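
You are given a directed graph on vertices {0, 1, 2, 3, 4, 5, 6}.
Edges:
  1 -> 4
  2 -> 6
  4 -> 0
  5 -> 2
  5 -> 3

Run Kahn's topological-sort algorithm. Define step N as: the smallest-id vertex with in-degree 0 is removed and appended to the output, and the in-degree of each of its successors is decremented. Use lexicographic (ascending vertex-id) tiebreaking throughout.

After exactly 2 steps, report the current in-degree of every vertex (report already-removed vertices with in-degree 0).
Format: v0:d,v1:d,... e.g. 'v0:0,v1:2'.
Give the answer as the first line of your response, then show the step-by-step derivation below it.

v0:0,v1:0,v2:1,v3:1,v4:0,v5:0,v6:1

step 1: output 1; order=[1]; indeg=(1,0,1,1,0,0,1)
step 2: output 4; order=[1,4]; indeg=(0,0,1,1,0,0,1)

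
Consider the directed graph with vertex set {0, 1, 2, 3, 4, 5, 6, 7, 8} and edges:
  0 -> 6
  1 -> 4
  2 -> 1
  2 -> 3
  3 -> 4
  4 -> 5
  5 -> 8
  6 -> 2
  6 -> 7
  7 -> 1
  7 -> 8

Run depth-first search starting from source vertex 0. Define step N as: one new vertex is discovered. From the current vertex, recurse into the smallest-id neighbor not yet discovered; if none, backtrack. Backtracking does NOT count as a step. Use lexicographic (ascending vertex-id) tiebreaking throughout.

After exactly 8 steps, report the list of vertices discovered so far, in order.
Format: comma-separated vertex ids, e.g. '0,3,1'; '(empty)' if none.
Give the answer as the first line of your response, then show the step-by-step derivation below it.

0,6,2,1,4,5,8,3

step 1: discover 0; path=0; order=0
step 2: discover 6; path=0>6; order=0,6
step 3: discover 2; path=0>6>2; order=0,6,2
step 4: discover 1; path=0>6>2>1; order=0,6,2,1
step 5: discover 4; path=0>6>2>1>4; order=0,6,2,1,4
step 6: discover 5; path=0>6>2>1>4>5; order=0,6,2,1,4,5
step 7: discover 8; path=0>6>2>1>4>5>8; order=0,6,2,1,4,5,8
step 8: discover 3; path=0>6>2>3; order=0,6,2,1,4,5,8,3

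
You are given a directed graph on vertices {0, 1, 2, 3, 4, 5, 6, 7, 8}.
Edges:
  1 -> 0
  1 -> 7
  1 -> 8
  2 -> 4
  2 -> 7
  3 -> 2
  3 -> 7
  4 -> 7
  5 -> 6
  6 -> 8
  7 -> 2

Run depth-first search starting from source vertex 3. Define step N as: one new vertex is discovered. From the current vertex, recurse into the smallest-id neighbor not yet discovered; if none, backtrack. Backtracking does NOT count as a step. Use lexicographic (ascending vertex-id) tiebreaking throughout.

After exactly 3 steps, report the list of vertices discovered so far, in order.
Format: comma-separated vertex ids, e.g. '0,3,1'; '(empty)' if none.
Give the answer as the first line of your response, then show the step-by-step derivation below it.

3,2,4

step 1: discover 3; path=3; order=3
step 2: discover 2; path=3>2; order=3,2
step 3: discover 4; path=3>2>4; order=3,2,4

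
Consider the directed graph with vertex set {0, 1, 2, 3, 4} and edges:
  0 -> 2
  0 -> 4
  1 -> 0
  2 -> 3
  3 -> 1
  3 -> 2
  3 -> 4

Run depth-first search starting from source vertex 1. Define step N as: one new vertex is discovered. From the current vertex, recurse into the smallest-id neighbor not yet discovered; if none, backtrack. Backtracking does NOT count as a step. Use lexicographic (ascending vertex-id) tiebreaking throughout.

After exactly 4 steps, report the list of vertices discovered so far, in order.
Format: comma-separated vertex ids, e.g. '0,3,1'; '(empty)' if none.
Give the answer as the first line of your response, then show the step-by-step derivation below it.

1,0,2,3

step 1: discover 1; path=1; order=1
step 2: discover 0; path=1>0; order=1,0
step 3: discover 2; path=1>0>2; order=1,0,2
step 4: discover 3; path=1>0>2>3; order=1,0,2,3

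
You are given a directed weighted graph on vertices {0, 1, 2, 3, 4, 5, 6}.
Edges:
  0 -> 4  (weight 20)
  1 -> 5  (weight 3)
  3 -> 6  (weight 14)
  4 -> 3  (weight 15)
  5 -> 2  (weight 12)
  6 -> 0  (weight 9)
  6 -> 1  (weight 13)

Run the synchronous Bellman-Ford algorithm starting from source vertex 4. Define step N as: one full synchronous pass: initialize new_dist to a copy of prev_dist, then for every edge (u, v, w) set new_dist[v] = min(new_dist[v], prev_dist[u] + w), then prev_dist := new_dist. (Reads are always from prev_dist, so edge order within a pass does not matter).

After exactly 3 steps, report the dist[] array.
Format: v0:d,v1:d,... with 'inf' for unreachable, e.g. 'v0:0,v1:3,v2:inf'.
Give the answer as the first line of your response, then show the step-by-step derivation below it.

v0:38,v1:42,v2:inf,v3:15,v4:0,v5:inf,v6:29

step 1: dist = v0:inf,v1:inf,v2:inf,v3:15,v4:0,v5:inf,v6:inf
step 2: dist = v0:inf,v1:inf,v2:inf,v3:15,v4:0,v5:inf,v6:29
step 3: dist = v0:38,v1:42,v2:inf,v3:15,v4:0,v5:inf,v6:29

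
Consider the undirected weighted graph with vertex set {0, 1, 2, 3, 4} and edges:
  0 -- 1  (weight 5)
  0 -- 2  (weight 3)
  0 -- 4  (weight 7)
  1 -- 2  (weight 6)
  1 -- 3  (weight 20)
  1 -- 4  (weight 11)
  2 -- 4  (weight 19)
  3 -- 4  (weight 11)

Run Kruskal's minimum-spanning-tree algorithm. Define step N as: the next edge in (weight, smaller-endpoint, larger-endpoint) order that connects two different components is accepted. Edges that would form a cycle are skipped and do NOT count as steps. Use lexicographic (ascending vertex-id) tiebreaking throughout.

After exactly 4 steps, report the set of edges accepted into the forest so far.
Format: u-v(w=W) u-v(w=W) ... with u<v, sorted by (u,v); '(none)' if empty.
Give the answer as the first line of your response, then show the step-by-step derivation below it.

0-1(w=5) 0-2(w=3) 0-4(w=7) 3-4(w=11)

step 1: add edge 0-2 (w=3); MST = {0-2(w=3)}
step 2: add edge 0-1 (w=5); MST = {0-1(w=5) 0-2(w=3)}
step 3: add edge 0-4 (w=7); MST = {0-1(w=5) 0-2(w=3) 0-4(w=7)}
step 4: add edge 3-4 (w=11); MST = {0-1(w=5) 0-2(w=3) 0-4(w=7) 3-4(w=11)}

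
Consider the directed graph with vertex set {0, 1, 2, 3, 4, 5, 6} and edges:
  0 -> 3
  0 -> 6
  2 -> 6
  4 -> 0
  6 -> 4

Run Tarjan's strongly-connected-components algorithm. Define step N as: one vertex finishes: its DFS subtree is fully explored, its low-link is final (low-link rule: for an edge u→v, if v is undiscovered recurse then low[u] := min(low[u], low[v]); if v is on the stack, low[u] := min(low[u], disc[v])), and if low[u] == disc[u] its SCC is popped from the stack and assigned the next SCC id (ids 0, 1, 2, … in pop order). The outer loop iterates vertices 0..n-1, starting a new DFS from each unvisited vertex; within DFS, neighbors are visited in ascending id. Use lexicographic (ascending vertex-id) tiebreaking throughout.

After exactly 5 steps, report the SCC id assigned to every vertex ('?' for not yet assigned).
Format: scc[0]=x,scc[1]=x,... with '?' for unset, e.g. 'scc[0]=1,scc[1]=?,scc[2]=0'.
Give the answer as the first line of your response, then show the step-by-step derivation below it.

scc[0]=1,scc[1]=2,scc[2]=?,scc[3]=0,scc[4]=1,scc[5]=?,scc[6]=1

step 1: low=(low[0]=0,low[1]=?,low[2]=?,low[3]=1,low[4]=?,low[5]=?,low[6]=?); scc=(scc[0]=?,scc[1]=?,scc[2]=?,scc[3]=0,scc[4]=?,scc[5]=?,scc[6]=?)
step 2: low=(low[0]=0,low[1]=?,low[2]=?,low[3]=1,low[4]=0,low[5]=?,low[6]=2); scc=(scc[0]=?,scc[1]=?,scc[2]=?,scc[3]=0,scc[4]=?,scc[5]=?,scc[6]=?)
step 3: low=(low[0]=0,low[1]=?,low[2]=?,low[3]=1,low[4]=0,low[5]=?,low[6]=0); scc=(scc[0]=?,scc[1]=?,scc[2]=?,scc[3]=0,scc[4]=?,scc[5]=?,scc[6]=?)
step 4: low=(low[0]=0,low[1]=?,low[2]=?,low[3]=1,low[4]=0,low[5]=?,low[6]=0); scc=(scc[0]=1,scc[1]=?,scc[2]=?,scc[3]=0,scc[4]=1,scc[5]=?,scc[6]=1)
step 5: low=(low[0]=0,low[1]=4,low[2]=?,low[3]=1,low[4]=0,low[5]=?,low[6]=0); scc=(scc[0]=1,scc[1]=2,scc[2]=?,scc[3]=0,scc[4]=1,scc[5]=?,scc[6]=1)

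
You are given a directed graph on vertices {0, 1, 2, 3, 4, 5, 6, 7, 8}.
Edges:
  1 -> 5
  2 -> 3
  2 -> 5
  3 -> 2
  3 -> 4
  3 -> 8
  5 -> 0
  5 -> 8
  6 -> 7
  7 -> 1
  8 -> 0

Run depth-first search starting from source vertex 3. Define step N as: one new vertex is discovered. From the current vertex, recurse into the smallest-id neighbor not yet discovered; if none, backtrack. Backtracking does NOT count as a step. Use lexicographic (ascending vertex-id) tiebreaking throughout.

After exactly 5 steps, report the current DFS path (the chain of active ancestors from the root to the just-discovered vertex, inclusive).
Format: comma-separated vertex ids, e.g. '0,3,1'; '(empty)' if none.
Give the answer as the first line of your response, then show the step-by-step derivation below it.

3,2,5,8

step 1: discover 3; path=3; order=3
step 2: discover 2; path=3>2; order=3,2
step 3: discover 5; path=3>2>5; order=3,2,5
step 4: discover 0; path=3>2>5>0; order=3,2,5,0
step 5: discover 8; path=3>2>5>8; order=3,2,5,0,8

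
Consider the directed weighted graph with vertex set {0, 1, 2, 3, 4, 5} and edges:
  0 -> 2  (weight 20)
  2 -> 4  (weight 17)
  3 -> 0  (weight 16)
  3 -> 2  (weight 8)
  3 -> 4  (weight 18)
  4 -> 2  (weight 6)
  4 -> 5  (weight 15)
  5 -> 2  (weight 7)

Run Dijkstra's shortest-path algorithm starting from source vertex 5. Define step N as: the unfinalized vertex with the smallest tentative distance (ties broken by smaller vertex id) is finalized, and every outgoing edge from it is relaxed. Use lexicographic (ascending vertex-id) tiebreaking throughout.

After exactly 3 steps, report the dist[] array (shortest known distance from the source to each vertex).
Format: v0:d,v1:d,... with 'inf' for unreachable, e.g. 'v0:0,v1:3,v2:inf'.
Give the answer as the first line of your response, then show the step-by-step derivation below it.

v0:inf,v1:inf,v2:7,v3:inf,v4:24,v5:0

step 1: dist = v0:inf,v1:inf,v2:7,v3:inf,v4:inf,v5:0
step 2: dist = v0:inf,v1:inf,v2:7,v3:inf,v4:24,v5:0
step 3: dist = v0:inf,v1:inf,v2:7,v3:inf,v4:24,v5:0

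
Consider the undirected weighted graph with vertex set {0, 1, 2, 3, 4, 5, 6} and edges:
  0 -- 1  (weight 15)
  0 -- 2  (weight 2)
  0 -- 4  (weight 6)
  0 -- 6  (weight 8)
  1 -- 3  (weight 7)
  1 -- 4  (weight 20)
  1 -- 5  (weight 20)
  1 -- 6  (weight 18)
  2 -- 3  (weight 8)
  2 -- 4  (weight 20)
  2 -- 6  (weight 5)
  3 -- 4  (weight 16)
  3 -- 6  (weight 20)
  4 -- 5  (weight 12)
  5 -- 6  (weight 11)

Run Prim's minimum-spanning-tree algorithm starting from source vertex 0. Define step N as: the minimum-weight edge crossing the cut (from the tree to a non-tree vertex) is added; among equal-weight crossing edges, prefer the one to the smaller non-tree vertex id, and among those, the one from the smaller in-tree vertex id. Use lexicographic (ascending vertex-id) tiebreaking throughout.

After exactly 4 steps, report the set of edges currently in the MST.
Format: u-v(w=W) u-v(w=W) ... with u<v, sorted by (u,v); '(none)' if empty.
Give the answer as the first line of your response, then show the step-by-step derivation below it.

0-2(w=2) 0-4(w=6) 2-3(w=8) 2-6(w=5)

step 1: add edge 0-2 (w=2); MST = {0-2(w=2)}
step 2: add edge 2-6 (w=5); MST = {0-2(w=2) 2-6(w=5)}
step 3: add edge 0-4 (w=6); MST = {0-2(w=2) 0-4(w=6) 2-6(w=5)}
step 4: add edge 2-3 (w=8); MST = {0-2(w=2) 0-4(w=6) 2-3(w=8) 2-6(w=5)}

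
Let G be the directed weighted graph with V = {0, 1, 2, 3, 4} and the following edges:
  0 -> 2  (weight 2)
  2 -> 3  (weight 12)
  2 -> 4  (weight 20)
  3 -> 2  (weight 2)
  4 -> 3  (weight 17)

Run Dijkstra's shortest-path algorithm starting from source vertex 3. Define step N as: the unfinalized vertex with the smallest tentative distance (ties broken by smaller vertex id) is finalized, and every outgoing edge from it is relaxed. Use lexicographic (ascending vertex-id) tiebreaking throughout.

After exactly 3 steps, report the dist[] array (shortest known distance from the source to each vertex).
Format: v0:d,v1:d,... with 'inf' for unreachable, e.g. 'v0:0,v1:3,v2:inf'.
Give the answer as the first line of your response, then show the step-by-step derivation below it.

v0:inf,v1:inf,v2:2,v3:0,v4:22

step 1: dist = v0:inf,v1:inf,v2:2,v3:0,v4:inf
step 2: dist = v0:inf,v1:inf,v2:2,v3:0,v4:22
step 3: dist = v0:inf,v1:inf,v2:2,v3:0,v4:22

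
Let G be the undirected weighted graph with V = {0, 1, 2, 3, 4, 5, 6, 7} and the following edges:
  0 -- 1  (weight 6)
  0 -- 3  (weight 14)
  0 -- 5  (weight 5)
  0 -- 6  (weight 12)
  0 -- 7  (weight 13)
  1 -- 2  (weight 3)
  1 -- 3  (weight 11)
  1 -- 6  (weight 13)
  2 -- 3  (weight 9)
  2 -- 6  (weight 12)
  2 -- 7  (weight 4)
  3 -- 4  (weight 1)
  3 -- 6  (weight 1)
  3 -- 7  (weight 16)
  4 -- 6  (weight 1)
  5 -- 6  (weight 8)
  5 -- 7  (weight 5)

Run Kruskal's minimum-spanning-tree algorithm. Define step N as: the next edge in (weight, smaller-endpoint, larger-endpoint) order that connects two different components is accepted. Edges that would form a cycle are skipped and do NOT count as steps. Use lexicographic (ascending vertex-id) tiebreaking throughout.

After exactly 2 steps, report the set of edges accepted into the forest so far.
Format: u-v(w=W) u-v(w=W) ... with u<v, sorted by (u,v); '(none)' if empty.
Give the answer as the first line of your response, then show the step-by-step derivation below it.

3-4(w=1) 3-6(w=1)

step 1: add edge 3-4 (w=1); MST = {3-4(w=1)}
step 2: add edge 3-6 (w=1); MST = {3-4(w=1) 3-6(w=1)}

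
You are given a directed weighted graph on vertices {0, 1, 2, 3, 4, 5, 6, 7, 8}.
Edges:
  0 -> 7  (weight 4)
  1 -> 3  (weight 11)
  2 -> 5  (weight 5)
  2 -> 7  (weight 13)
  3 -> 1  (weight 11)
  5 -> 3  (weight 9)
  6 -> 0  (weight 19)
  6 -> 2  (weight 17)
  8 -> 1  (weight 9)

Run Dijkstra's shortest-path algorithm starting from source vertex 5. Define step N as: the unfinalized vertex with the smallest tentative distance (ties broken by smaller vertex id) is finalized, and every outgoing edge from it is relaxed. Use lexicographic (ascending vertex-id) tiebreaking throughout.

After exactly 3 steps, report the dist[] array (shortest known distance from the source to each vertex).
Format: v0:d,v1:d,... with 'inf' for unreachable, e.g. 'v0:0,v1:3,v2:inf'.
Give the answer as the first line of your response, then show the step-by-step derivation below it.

v0:inf,v1:20,v2:inf,v3:9,v4:inf,v5:0,v6:inf,v7:inf,v8:inf

step 1: dist = v0:inf,v1:inf,v2:inf,v3:9,v4:inf,v5:0,v6:inf,v7:inf,v8:inf
step 2: dist = v0:inf,v1:20,v2:inf,v3:9,v4:inf,v5:0,v6:inf,v7:inf,v8:inf
step 3: dist = v0:inf,v1:20,v2:inf,v3:9,v4:inf,v5:0,v6:inf,v7:inf,v8:inf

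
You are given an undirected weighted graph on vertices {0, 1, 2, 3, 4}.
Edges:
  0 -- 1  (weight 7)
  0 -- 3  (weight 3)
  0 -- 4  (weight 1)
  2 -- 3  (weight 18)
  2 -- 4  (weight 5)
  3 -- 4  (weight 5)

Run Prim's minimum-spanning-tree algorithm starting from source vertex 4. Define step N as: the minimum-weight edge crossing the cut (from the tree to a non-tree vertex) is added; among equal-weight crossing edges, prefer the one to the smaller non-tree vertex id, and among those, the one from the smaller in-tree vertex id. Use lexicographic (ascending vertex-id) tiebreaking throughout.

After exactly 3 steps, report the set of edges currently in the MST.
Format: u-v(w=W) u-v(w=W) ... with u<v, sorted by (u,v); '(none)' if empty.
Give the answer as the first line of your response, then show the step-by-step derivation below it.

0-3(w=3) 0-4(w=1) 2-4(w=5)

step 1: add edge 0-4 (w=1); MST = {0-4(w=1)}
step 2: add edge 0-3 (w=3); MST = {0-3(w=3) 0-4(w=1)}
step 3: add edge 2-4 (w=5); MST = {0-3(w=3) 0-4(w=1) 2-4(w=5)}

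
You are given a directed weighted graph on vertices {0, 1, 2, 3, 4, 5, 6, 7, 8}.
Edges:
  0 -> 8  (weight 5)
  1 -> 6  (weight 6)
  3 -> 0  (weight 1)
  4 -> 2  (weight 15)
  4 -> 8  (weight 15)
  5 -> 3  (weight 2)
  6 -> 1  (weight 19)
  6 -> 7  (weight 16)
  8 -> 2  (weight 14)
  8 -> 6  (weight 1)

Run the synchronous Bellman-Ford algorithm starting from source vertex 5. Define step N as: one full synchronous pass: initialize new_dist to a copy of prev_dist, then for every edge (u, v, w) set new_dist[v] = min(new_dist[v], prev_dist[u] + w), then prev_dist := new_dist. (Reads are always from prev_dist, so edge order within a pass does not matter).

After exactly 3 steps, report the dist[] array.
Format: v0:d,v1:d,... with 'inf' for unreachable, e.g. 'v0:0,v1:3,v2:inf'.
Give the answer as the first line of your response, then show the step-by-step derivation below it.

v0:3,v1:inf,v2:inf,v3:2,v4:inf,v5:0,v6:inf,v7:inf,v8:8

step 1: dist = v0:inf,v1:inf,v2:inf,v3:2,v4:inf,v5:0,v6:inf,v7:inf,v8:inf
step 2: dist = v0:3,v1:inf,v2:inf,v3:2,v4:inf,v5:0,v6:inf,v7:inf,v8:inf
step 3: dist = v0:3,v1:inf,v2:inf,v3:2,v4:inf,v5:0,v6:inf,v7:inf,v8:8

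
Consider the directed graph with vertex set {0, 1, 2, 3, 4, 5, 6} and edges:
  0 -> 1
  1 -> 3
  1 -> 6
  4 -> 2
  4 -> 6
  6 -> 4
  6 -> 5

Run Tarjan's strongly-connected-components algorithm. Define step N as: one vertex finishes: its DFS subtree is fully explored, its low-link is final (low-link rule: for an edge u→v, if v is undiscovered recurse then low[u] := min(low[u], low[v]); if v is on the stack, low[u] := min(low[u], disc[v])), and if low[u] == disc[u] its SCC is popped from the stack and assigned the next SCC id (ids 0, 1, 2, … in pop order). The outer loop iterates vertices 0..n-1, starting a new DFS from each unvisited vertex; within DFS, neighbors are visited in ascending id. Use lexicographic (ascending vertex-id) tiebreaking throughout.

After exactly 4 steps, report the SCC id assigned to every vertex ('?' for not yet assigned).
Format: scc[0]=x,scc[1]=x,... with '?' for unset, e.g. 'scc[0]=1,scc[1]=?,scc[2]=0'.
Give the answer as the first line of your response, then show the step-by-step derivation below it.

scc[0]=?,scc[1]=?,scc[2]=1,scc[3]=0,scc[4]=?,scc[5]=2,scc[6]=?

step 1: low=(low[0]=0,low[1]=1,low[2]=?,low[3]=2,low[4]=?,low[5]=?,low[6]=?); scc=(scc[0]=?,scc[1]=?,scc[2]=?,scc[3]=0,scc[4]=?,scc[5]=?,scc[6]=?)
step 2: low=(low[0]=0,low[1]=1,low[2]=5,low[3]=2,low[4]=4,low[5]=?,low[6]=3); scc=(scc[0]=?,scc[1]=?,scc[2]=1,scc[3]=0,scc[4]=?,scc[5]=?,scc[6]=?)
step 3: low=(low[0]=0,low[1]=1,low[2]=5,low[3]=2,low[4]=3,low[5]=?,low[6]=3); scc=(scc[0]=?,scc[1]=?,scc[2]=1,scc[3]=0,scc[4]=?,scc[5]=?,scc[6]=?)
step 4: low=(low[0]=0,low[1]=1,low[2]=5,low[3]=2,low[4]=3,low[5]=6,low[6]=3); scc=(scc[0]=?,scc[1]=?,scc[2]=1,scc[3]=0,scc[4]=?,scc[5]=2,scc[6]=?)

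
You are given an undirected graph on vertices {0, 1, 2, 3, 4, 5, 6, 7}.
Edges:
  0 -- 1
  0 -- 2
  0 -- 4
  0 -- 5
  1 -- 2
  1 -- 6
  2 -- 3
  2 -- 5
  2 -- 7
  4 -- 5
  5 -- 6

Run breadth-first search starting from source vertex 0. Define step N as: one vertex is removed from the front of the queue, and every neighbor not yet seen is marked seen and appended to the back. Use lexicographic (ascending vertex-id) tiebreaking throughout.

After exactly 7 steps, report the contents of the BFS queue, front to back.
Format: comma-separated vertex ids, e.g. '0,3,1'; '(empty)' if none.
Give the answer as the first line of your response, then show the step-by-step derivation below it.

7

step 1: dequeue 0; queue=[1,2,4,5]; order=0
step 2: dequeue 1; queue=[2,4,5,6]; order=0,1
step 3: dequeue 2; queue=[4,5,6,3,7]; order=0,1,2
step 4: dequeue 4; queue=[5,6,3,7]; order=0,1,2,4
step 5: dequeue 5; queue=[6,3,7]; order=0,1,2,4,5
step 6: dequeue 6; queue=[3,7]; order=0,1,2,4,5,6
step 7: dequeue 3; queue=[7]; order=0,1,2,4,5,6,3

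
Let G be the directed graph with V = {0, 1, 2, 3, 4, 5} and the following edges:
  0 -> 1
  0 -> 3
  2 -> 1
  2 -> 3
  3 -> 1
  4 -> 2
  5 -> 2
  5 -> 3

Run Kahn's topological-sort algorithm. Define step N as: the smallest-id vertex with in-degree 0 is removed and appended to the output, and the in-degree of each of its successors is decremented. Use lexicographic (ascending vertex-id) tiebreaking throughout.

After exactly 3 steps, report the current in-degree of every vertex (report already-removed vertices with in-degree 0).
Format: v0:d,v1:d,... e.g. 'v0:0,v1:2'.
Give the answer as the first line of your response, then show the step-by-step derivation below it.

v0:0,v1:2,v2:0,v3:1,v4:0,v5:0

step 1: output 0; order=[0]; indeg=(0,2,2,2,0,0)
step 2: output 4; order=[0,4]; indeg=(0,2,1,2,0,0)
step 3: output 5; order=[0,4,5]; indeg=(0,2,0,1,0,0)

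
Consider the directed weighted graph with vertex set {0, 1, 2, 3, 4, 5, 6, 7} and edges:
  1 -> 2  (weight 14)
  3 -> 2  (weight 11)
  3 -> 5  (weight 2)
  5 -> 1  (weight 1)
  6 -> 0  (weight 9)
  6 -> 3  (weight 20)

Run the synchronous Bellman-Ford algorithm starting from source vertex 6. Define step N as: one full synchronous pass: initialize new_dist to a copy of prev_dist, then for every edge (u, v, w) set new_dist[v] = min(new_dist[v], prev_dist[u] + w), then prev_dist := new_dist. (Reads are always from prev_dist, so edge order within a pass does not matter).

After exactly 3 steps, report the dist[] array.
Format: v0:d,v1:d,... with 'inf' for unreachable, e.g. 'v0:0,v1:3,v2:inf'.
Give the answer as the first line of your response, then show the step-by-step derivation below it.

v0:9,v1:23,v2:31,v3:20,v4:inf,v5:22,v6:0,v7:inf

step 1: dist = v0:9,v1:inf,v2:inf,v3:20,v4:inf,v5:inf,v6:0,v7:inf
step 2: dist = v0:9,v1:inf,v2:31,v3:20,v4:inf,v5:22,v6:0,v7:inf
step 3: dist = v0:9,v1:23,v2:31,v3:20,v4:inf,v5:22,v6:0,v7:inf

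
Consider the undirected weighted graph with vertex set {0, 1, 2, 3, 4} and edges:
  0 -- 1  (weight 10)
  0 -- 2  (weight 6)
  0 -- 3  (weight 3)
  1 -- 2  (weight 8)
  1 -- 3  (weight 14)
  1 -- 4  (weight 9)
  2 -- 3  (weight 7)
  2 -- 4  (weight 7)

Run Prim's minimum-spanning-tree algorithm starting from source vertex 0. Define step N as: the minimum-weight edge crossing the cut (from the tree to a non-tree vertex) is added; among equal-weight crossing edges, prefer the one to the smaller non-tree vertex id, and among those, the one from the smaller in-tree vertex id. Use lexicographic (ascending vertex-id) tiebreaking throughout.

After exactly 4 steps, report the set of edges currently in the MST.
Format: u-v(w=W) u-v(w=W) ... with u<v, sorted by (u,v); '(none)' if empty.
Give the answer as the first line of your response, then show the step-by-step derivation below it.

0-2(w=6) 0-3(w=3) 1-2(w=8) 2-4(w=7)

step 1: add edge 0-3 (w=3); MST = {0-3(w=3)}
step 2: add edge 0-2 (w=6); MST = {0-2(w=6) 0-3(w=3)}
step 3: add edge 2-4 (w=7); MST = {0-2(w=6) 0-3(w=3) 2-4(w=7)}
step 4: add edge 1-2 (w=8); MST = {0-2(w=6) 0-3(w=3) 1-2(w=8) 2-4(w=7)}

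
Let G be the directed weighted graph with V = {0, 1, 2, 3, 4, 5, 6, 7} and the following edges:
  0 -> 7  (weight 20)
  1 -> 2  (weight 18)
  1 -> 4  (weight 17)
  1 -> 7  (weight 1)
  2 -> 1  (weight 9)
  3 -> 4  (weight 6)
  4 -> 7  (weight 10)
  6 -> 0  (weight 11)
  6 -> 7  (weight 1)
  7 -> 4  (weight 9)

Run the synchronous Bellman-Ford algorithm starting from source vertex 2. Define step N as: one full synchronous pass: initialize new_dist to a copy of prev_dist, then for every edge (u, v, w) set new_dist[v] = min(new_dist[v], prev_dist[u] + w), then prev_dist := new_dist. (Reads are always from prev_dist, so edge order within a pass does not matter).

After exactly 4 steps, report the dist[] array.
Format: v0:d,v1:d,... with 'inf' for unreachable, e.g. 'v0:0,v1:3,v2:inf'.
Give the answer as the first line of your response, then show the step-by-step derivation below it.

v0:inf,v1:9,v2:0,v3:inf,v4:19,v5:inf,v6:inf,v7:10

step 1: dist = v0:inf,v1:9,v2:0,v3:inf,v4:inf,v5:inf,v6:inf,v7:inf
step 2: dist = v0:inf,v1:9,v2:0,v3:inf,v4:26,v5:inf,v6:inf,v7:10
step 3: dist = v0:inf,v1:9,v2:0,v3:inf,v4:19,v5:inf,v6:inf,v7:10
step 4: dist = v0:inf,v1:9,v2:0,v3:inf,v4:19,v5:inf,v6:inf,v7:10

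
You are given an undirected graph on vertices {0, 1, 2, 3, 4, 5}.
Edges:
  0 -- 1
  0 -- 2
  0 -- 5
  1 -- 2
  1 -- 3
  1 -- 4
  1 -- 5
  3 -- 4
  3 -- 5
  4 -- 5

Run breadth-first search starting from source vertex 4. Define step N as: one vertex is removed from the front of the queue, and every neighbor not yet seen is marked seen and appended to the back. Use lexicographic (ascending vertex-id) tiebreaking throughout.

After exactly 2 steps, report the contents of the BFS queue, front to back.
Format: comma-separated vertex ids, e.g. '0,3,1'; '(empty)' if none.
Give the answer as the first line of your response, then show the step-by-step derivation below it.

3,5,0,2

step 1: dequeue 4; queue=[1,3,5]; order=4
step 2: dequeue 1; queue=[3,5,0,2]; order=4,1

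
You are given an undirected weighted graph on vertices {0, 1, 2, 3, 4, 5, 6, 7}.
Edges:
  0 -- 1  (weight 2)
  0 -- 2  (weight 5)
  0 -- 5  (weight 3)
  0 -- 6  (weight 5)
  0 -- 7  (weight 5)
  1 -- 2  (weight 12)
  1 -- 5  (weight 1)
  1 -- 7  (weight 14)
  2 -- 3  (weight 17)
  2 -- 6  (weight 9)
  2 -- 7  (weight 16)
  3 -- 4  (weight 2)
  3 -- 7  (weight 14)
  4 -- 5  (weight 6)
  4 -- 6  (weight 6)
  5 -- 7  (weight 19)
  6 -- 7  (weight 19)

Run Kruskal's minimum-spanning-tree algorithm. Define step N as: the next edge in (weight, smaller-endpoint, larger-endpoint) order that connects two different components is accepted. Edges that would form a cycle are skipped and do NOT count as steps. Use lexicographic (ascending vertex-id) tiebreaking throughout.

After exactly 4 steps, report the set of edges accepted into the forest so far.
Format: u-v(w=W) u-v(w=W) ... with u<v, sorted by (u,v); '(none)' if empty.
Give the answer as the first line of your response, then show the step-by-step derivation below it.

0-1(w=2) 0-2(w=5) 1-5(w=1) 3-4(w=2)

step 1: add edge 1-5 (w=1); MST = {1-5(w=1)}
step 2: add edge 0-1 (w=2); MST = {0-1(w=2) 1-5(w=1)}
step 3: add edge 3-4 (w=2); MST = {0-1(w=2) 1-5(w=1) 3-4(w=2)}
step 4: add edge 0-2 (w=5); MST = {0-1(w=2) 0-2(w=5) 1-5(w=1) 3-4(w=2)}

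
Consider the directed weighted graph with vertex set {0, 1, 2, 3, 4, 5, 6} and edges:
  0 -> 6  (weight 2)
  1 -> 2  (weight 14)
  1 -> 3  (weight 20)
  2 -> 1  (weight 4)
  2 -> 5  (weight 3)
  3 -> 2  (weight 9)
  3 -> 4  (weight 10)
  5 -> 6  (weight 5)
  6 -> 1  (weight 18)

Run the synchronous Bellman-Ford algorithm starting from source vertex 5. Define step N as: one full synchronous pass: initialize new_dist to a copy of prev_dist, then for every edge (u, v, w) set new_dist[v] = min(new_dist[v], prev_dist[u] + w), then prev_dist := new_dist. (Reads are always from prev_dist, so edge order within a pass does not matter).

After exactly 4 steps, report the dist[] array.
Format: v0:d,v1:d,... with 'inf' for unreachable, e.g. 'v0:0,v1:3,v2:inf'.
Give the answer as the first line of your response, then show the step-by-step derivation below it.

v0:inf,v1:23,v2:37,v3:43,v4:53,v5:0,v6:5

step 1: dist = v0:inf,v1:inf,v2:inf,v3:inf,v4:inf,v5:0,v6:5
step 2: dist = v0:inf,v1:23,v2:inf,v3:inf,v4:inf,v5:0,v6:5
step 3: dist = v0:inf,v1:23,v2:37,v3:43,v4:inf,v5:0,v6:5
step 4: dist = v0:inf,v1:23,v2:37,v3:43,v4:53,v5:0,v6:5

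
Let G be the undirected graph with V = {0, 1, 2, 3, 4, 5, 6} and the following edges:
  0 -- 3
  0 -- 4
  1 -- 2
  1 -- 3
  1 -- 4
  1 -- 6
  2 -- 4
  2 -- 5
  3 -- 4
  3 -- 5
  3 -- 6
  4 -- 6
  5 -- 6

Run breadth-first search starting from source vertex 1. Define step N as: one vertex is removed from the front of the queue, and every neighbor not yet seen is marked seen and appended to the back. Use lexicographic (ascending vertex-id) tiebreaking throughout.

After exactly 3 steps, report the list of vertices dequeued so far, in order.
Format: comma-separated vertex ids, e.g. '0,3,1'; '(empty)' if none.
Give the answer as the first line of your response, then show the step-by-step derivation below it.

1,2,3

step 1: dequeue 1; queue=[2,3,4,6]; order=1
step 2: dequeue 2; queue=[3,4,6,5]; order=1,2
step 3: dequeue 3; queue=[4,6,5,0]; order=1,2,3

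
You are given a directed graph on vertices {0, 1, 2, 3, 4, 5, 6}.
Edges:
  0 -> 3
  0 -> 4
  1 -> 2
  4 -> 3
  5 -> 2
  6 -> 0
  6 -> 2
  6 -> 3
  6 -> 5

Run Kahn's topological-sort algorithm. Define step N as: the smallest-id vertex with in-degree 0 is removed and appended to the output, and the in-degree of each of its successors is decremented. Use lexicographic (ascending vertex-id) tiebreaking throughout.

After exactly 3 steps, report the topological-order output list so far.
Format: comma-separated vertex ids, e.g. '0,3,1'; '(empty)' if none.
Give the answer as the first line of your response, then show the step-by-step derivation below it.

1,6,0

step 1: output 1; order=[1]; indeg=(1,0,2,3,1,1,0)
step 2: output 6; order=[1,6]; indeg=(0,0,1,2,1,0,0)
step 3: output 0; order=[1,6,0]; indeg=(0,0,1,1,0,0,0)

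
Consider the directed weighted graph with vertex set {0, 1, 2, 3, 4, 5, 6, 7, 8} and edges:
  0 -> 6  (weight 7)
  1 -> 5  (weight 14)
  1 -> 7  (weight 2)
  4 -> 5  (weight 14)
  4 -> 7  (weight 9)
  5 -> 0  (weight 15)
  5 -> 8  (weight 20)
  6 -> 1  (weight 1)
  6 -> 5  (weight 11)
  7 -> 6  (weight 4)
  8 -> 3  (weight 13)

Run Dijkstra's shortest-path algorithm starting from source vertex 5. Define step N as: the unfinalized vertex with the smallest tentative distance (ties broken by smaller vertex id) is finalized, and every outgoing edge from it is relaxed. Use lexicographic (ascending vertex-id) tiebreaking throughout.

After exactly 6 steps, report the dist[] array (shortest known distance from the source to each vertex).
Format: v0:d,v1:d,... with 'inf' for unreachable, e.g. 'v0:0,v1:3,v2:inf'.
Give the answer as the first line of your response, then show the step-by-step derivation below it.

v0:15,v1:23,v2:inf,v3:33,v4:inf,v5:0,v6:22,v7:25,v8:20

step 1: dist = v0:15,v1:inf,v2:inf,v3:inf,v4:inf,v5:0,v6:inf,v7:inf,v8:20
step 2: dist = v0:15,v1:inf,v2:inf,v3:inf,v4:inf,v5:0,v6:22,v7:inf,v8:20
step 3: dist = v0:15,v1:inf,v2:inf,v3:33,v4:inf,v5:0,v6:22,v7:inf,v8:20
step 4: dist = v0:15,v1:23,v2:inf,v3:33,v4:inf,v5:0,v6:22,v7:inf,v8:20
step 5: dist = v0:15,v1:23,v2:inf,v3:33,v4:inf,v5:0,v6:22,v7:25,v8:20
step 6: dist = v0:15,v1:23,v2:inf,v3:33,v4:inf,v5:0,v6:22,v7:25,v8:20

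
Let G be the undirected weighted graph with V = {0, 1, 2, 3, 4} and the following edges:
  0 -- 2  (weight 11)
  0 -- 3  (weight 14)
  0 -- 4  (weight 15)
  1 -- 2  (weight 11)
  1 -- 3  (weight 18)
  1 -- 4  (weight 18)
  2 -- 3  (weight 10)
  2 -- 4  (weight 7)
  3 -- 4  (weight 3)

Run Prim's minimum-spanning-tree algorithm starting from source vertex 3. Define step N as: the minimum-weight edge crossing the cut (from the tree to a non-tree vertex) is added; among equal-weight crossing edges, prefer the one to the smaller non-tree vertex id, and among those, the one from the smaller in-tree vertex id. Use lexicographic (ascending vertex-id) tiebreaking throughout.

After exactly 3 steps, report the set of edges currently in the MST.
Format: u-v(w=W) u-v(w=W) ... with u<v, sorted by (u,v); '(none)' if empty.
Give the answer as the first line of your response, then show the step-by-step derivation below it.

0-2(w=11) 2-4(w=7) 3-4(w=3)

step 1: add edge 3-4 (w=3); MST = {3-4(w=3)}
step 2: add edge 2-4 (w=7); MST = {2-4(w=7) 3-4(w=3)}
step 3: add edge 0-2 (w=11); MST = {0-2(w=11) 2-4(w=7) 3-4(w=3)}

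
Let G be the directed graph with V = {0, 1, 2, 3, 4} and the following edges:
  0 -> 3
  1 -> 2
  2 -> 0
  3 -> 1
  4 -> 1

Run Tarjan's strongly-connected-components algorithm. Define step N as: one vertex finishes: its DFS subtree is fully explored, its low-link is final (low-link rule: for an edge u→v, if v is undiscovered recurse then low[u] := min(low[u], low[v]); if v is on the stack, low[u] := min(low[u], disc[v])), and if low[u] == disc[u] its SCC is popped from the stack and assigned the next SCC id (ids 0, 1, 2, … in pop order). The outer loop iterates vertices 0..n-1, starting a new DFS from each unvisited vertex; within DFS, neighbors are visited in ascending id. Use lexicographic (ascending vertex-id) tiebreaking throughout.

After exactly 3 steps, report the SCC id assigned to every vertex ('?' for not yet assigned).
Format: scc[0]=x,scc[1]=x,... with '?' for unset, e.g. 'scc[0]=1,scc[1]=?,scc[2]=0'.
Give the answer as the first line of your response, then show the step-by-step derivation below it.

scc[0]=?,scc[1]=?,scc[2]=?,scc[3]=?,scc[4]=?

step 1: low=(low[0]=0,low[1]=2,low[2]=0,low[3]=1,low[4]=?); scc=(scc[0]=?,scc[1]=?,scc[2]=?,scc[3]=?,scc[4]=?)
step 2: low=(low[0]=0,low[1]=0,low[2]=0,low[3]=1,low[4]=?); scc=(scc[0]=?,scc[1]=?,scc[2]=?,scc[3]=?,scc[4]=?)
step 3: low=(low[0]=0,low[1]=0,low[2]=0,low[3]=0,low[4]=?); scc=(scc[0]=?,scc[1]=?,scc[2]=?,scc[3]=?,scc[4]=?)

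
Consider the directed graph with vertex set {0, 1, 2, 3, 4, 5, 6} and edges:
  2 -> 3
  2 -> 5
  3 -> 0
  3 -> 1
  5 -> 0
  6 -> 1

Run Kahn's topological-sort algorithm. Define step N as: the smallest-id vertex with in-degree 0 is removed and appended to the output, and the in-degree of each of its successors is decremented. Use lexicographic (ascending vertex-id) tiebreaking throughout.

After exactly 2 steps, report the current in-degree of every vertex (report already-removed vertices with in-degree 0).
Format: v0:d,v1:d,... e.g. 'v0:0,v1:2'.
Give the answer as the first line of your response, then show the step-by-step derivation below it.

v0:1,v1:1,v2:0,v3:0,v4:0,v5:0,v6:0

step 1: output 2; order=[2]; indeg=(2,2,0,0,0,0,0)
step 2: output 3; order=[2,3]; indeg=(1,1,0,0,0,0,0)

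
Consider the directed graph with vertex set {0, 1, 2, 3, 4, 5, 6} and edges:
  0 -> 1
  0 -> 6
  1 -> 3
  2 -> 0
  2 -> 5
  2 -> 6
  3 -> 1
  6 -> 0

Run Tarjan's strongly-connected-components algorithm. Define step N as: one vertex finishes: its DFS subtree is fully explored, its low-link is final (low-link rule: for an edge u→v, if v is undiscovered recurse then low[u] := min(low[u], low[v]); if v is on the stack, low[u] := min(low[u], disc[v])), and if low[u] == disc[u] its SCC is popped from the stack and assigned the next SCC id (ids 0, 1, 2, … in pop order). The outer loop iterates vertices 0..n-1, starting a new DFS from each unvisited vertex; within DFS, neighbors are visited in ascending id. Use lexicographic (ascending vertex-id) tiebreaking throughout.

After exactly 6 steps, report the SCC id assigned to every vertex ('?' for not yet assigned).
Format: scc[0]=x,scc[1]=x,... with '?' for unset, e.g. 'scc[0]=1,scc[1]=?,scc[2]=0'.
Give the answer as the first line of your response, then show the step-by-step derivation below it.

scc[0]=1,scc[1]=0,scc[2]=3,scc[3]=0,scc[4]=?,scc[5]=2,scc[6]=1

step 1: low=(low[0]=0,low[1]=1,low[2]=?,low[3]=1,low[4]=?,low[5]=?,low[6]=?); scc=(scc[0]=?,scc[1]=?,scc[2]=?,scc[3]=?,scc[4]=?,scc[5]=?,scc[6]=?)
step 2: low=(low[0]=0,low[1]=1,low[2]=?,low[3]=1,low[4]=?,low[5]=?,low[6]=?); scc=(scc[0]=?,scc[1]=0,scc[2]=?,scc[3]=0,scc[4]=?,scc[5]=?,scc[6]=?)
step 3: low=(low[0]=0,low[1]=1,low[2]=?,low[3]=1,low[4]=?,low[5]=?,low[6]=0); scc=(scc[0]=?,scc[1]=0,scc[2]=?,scc[3]=0,scc[4]=?,scc[5]=?,scc[6]=?)
step 4: low=(low[0]=0,low[1]=1,low[2]=?,low[3]=1,low[4]=?,low[5]=?,low[6]=0); scc=(scc[0]=1,scc[1]=0,scc[2]=?,scc[3]=0,scc[4]=?,scc[5]=?,scc[6]=1)
step 5: low=(low[0]=0,low[1]=1,low[2]=4,low[3]=1,low[4]=?,low[5]=5,low[6]=0); scc=(scc[0]=1,scc[1]=0,scc[2]=?,scc[3]=0,scc[4]=?,scc[5]=2,scc[6]=1)
step 6: low=(low[0]=0,low[1]=1,low[2]=4,low[3]=1,low[4]=?,low[5]=5,low[6]=0); scc=(scc[0]=1,scc[1]=0,scc[2]=3,scc[3]=0,scc[4]=?,scc[5]=2,scc[6]=1)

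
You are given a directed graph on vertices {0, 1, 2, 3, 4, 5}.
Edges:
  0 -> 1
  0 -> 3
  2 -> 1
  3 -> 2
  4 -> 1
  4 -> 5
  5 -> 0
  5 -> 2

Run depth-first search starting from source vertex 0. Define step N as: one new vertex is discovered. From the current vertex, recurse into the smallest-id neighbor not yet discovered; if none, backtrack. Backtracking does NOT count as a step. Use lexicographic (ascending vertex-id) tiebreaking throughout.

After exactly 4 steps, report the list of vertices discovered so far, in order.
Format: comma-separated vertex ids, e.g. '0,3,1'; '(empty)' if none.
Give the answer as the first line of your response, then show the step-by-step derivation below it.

0,1,3,2

step 1: discover 0; path=0; order=0
step 2: discover 1; path=0>1; order=0,1
step 3: discover 3; path=0>3; order=0,1,3
step 4: discover 2; path=0>3>2; order=0,1,3,2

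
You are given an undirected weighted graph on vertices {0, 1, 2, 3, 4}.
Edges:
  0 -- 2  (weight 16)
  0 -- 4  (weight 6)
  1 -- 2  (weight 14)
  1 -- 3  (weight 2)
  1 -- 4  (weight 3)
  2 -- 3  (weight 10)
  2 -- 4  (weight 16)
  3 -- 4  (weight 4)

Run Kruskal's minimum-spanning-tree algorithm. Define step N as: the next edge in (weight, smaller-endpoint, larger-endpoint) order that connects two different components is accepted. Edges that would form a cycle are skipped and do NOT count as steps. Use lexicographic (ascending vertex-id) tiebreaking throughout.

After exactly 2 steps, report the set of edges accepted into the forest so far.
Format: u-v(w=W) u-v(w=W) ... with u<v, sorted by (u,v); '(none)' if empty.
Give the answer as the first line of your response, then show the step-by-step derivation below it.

1-3(w=2) 1-4(w=3)

step 1: add edge 1-3 (w=2); MST = {1-3(w=2)}
step 2: add edge 1-4 (w=3); MST = {1-3(w=2) 1-4(w=3)}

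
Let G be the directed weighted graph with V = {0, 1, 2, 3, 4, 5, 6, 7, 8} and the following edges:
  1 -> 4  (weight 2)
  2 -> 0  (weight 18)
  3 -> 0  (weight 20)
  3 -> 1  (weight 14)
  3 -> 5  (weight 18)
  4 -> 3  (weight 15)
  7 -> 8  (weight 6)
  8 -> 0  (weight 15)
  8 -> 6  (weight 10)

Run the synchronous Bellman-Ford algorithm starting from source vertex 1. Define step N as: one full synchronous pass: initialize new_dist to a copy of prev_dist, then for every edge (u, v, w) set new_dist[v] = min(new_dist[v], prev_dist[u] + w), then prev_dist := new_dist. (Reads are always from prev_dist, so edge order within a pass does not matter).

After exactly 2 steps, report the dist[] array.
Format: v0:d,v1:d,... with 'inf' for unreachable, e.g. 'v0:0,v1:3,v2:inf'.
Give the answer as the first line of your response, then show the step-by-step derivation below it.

v0:inf,v1:0,v2:inf,v3:17,v4:2,v5:inf,v6:inf,v7:inf,v8:inf

step 1: dist = v0:inf,v1:0,v2:inf,v3:inf,v4:2,v5:inf,v6:inf,v7:inf,v8:inf
step 2: dist = v0:inf,v1:0,v2:inf,v3:17,v4:2,v5:inf,v6:inf,v7:inf,v8:inf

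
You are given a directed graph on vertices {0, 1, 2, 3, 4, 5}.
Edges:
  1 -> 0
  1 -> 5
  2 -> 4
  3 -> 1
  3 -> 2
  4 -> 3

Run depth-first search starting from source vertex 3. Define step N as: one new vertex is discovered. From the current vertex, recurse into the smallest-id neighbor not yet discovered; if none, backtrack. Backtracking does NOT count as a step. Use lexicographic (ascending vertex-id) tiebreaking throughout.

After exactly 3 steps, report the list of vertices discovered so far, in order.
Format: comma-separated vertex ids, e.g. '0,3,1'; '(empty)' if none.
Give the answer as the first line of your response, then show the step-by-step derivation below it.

3,1,0

step 1: discover 3; path=3; order=3
step 2: discover 1; path=3>1; order=3,1
step 3: discover 0; path=3>1>0; order=3,1,0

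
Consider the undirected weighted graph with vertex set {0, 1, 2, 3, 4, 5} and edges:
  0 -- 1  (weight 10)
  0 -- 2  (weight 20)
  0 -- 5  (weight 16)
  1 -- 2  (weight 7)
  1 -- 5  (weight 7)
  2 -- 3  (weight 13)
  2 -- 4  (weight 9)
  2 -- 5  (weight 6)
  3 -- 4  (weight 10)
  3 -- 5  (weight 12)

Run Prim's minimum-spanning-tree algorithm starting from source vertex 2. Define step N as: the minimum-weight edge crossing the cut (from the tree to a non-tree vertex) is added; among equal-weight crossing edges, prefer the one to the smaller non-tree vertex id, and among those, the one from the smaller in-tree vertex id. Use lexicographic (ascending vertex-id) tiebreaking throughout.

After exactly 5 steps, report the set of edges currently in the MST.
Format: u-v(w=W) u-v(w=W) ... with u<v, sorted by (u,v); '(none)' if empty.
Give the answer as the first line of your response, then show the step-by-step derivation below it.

0-1(w=10) 1-2(w=7) 2-4(w=9) 2-5(w=6) 3-4(w=10)

step 1: add edge 2-5 (w=6); MST = {2-5(w=6)}
step 2: add edge 1-2 (w=7); MST = {1-2(w=7) 2-5(w=6)}
step 3: add edge 2-4 (w=9); MST = {1-2(w=7) 2-4(w=9) 2-5(w=6)}
step 4: add edge 0-1 (w=10); MST = {0-1(w=10) 1-2(w=7) 2-4(w=9) 2-5(w=6)}
step 5: add edge 3-4 (w=10); MST = {0-1(w=10) 1-2(w=7) 2-4(w=9) 2-5(w=6) 3-4(w=10)}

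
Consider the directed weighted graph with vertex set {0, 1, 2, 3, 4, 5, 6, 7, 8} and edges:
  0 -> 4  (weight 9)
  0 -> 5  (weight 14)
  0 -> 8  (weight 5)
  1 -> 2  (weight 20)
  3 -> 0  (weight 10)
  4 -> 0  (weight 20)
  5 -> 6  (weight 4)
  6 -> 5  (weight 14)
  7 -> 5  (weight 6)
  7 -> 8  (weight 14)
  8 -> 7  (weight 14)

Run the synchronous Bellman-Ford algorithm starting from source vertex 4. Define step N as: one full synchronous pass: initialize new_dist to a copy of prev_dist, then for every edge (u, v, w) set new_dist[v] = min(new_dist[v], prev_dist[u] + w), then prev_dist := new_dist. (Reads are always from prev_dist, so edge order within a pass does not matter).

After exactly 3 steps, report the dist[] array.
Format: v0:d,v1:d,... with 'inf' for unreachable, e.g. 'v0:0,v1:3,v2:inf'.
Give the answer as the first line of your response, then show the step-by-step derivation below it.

v0:20,v1:inf,v2:inf,v3:inf,v4:0,v5:34,v6:38,v7:39,v8:25

step 1: dist = v0:20,v1:inf,v2:inf,v3:inf,v4:0,v5:inf,v6:inf,v7:inf,v8:inf
step 2: dist = v0:20,v1:inf,v2:inf,v3:inf,v4:0,v5:34,v6:inf,v7:inf,v8:25
step 3: dist = v0:20,v1:inf,v2:inf,v3:inf,v4:0,v5:34,v6:38,v7:39,v8:25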